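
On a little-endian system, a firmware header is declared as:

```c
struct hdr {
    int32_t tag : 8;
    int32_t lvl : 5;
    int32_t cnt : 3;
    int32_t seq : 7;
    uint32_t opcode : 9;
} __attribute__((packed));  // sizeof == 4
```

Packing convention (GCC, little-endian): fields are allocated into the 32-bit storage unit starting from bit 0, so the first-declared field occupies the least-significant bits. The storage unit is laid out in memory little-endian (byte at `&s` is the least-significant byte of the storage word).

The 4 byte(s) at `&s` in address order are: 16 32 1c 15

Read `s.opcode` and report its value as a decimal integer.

42

[0]=0x16 [1]=0x32 [2]=0x1c [3]=0x15 (little-endian) → word 0x151c3216
tag [0+:8] = (word>>0) & 0xff = 22
lvl [8+:5] = (word>>8) & 0x1f = 18
cnt [13+:3] = (word>>13) & 0x7 = 1
seq [16+:7] = (word>>16) & 0x7f = 28
opcode [23+:9] = (word>>23) & 0x1ff = 42  ←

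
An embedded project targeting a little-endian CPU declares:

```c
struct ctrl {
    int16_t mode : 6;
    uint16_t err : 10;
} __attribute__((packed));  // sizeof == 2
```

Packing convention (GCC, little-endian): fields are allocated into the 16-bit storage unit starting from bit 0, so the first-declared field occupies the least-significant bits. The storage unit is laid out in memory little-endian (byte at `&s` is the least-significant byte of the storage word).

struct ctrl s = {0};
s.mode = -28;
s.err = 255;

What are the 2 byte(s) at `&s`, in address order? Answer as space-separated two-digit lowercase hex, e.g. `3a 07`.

mode (6b) val=-28 bits=0x24 at bit 0: 0x0024
err (10b) val=255 bits=0xff at bit 6: 0x3fe4
word = 0x3fe4 → little-endian bytes:
  [0]=0xe4  [1]=0x3f

e4 3f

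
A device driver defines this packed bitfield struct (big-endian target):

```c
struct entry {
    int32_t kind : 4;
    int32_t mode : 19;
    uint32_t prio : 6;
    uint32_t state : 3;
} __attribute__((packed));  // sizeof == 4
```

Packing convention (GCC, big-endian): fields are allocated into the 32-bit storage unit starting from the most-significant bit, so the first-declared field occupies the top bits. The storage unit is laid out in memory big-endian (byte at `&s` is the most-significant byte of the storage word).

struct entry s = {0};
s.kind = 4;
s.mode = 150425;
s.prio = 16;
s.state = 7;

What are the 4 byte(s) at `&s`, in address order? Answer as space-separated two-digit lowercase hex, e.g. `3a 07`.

44 97 32 87

[28+:4] kind=4 & 0xf = 0x4; word=0x40000000
[9+:19] mode=150425 & 0x7ffff = 0x24b99; word=0x44973200
[3+:6] prio=16 & 0x3f = 0x10; word=0x44973280
[0+:3] state=7 & 0x7 = 0x7; word=0x44973287
word = 0x44973287 → big-endian bytes:
  [0]=0x44  [1]=0x97  [2]=0x32  [3]=0x87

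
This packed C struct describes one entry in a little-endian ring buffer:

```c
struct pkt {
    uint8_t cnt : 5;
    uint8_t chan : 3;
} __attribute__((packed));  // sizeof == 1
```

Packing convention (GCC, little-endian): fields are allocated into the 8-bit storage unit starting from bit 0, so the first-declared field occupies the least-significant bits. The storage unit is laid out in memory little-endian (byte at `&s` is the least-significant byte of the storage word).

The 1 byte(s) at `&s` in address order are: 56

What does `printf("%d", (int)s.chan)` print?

[0]=0x56 (little-endian) → word 0x56
cnt:5 @ bit 0 → (0x56>>0)&0x1f = 0x16
chan:3 @ bit 5 → (0x56>>5)&0x7 = 0x2  ←

2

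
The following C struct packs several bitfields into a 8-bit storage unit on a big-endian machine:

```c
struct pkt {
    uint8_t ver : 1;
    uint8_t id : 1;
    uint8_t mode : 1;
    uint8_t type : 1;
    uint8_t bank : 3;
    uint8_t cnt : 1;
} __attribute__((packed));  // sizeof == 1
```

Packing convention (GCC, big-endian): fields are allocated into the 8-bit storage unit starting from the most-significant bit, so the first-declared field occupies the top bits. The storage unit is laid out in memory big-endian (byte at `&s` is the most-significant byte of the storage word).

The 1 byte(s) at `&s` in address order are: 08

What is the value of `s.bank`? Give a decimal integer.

4

[0]=0x08 (big-endian) → word 0x08
ver [7+:1] = (word>>7) & 0x1 = 0
id [6+:1] = (word>>6) & 0x1 = 0
mode [5+:1] = (word>>5) & 0x1 = 0
type [4+:1] = (word>>4) & 0x1 = 0
bank [1+:3] = (word>>1) & 0x7 = 4  ←
cnt [0+:1] = (word>>0) & 0x1 = 0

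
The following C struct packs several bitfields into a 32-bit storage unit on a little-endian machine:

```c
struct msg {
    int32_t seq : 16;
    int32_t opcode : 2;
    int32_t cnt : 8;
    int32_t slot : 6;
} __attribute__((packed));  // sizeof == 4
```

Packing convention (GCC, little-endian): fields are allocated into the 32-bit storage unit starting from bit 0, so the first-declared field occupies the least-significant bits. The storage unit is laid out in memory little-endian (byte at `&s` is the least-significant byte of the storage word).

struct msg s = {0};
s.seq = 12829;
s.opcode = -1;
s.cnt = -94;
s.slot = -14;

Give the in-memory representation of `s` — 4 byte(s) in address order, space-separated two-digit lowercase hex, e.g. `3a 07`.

seq (16b) val=12829 bits=0x321d at bit 0: 0x0000321d
opcode (2b) val=-1 bits=0x3 at bit 16: 0x0003321d
cnt (8b) val=-94 bits=0xa2 at bit 18: 0x028b321d
slot (6b) val=-14 bits=0x32 at bit 26: 0xca8b321d
word = 0xca8b321d → little-endian bytes:
  [0]=0x1d  [1]=0x32  [2]=0x8b  [3]=0xca

1d 32 8b ca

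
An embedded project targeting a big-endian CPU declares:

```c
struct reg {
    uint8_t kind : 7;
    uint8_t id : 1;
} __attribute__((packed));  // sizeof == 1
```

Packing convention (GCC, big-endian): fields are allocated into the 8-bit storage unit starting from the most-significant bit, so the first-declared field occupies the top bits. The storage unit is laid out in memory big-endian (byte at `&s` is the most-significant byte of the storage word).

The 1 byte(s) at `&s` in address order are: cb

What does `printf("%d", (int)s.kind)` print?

[0]=0xcb (big-endian) → word 0xcb
kind:7 @ bit 1 → (0xcb>>1)&0x7f = 0x65  ←
id:1 @ bit 0 → (0xcb>>0)&0x1 = 0x1

101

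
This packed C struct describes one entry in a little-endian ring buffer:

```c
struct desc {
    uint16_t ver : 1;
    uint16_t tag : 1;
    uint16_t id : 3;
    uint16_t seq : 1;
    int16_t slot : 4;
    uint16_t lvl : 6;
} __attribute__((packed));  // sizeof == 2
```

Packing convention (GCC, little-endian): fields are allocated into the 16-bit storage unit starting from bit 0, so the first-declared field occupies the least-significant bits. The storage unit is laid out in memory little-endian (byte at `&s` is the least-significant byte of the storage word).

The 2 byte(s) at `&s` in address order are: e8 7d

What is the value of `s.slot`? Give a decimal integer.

[0]=0xe8 [1]=0x7d (little-endian) → word 0x7de8
ver [0+:1] = (word>>0) & 0x1 = 0
tag [1+:1] = (word>>1) & 0x1 = 0
id [2+:3] = (word>>2) & 0x7 = 2
seq [5+:1] = (word>>5) & 0x1 = 1
slot [6+:4] = (word>>6) & 0xf = 7  ←
lvl [10+:6] = (word>>10) & 0x3f = 31
slot signed 4b, MSB=0: value = 7

7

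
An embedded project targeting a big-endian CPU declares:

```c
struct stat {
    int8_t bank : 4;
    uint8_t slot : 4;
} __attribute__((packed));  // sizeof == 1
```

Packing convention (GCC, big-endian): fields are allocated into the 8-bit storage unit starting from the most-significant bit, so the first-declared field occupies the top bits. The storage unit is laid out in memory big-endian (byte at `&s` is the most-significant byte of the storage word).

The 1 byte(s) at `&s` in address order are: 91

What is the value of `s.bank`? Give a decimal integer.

-7

[0]=0x91 (big-endian) → word 0x91
bank [4+:4] = (word>>4) & 0xf = 9  ←
slot [0+:4] = (word>>0) & 0xf = 1
bank signed 4b, MSB=1: 9 - 16 = -7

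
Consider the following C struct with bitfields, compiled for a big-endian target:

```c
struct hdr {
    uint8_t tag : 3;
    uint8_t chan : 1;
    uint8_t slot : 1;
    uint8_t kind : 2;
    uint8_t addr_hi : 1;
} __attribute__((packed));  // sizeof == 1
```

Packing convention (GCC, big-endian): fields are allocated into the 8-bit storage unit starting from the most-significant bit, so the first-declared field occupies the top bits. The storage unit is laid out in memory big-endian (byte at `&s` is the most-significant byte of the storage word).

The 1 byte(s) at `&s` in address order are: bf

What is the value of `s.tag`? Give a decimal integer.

5

[0]=0xbf (big-endian) → word 0xbf
tag:3 @ bit 5 → (0xbf>>5)&0x7 = 0x5  ←
chan:1 @ bit 4 → (0xbf>>4)&0x1 = 0x1
slot:1 @ bit 3 → (0xbf>>3)&0x1 = 0x1
kind:2 @ bit 1 → (0xbf>>1)&0x3 = 0x3
addr_hi:1 @ bit 0 → (0xbf>>0)&0x1 = 0x1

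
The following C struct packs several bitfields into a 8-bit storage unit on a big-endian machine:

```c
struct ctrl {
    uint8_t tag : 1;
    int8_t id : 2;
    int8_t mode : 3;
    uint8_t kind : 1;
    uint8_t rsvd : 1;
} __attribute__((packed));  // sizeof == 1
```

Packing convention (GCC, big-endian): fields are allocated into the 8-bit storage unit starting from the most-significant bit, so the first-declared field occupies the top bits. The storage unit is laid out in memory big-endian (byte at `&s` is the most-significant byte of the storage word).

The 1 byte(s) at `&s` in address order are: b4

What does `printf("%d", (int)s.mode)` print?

-3

[0]=0xb4 (big-endian) → word 0xb4
tag [7+:1] = (word>>7) & 0x1 = 1
id [5+:2] = (word>>5) & 0x3 = 1
mode [2+:3] = (word>>2) & 0x7 = 5  ←
kind [1+:1] = (word>>1) & 0x1 = 0
rsvd [0+:1] = (word>>0) & 0x1 = 0
mode signed 3b, MSB=1: 5 - 8 = -3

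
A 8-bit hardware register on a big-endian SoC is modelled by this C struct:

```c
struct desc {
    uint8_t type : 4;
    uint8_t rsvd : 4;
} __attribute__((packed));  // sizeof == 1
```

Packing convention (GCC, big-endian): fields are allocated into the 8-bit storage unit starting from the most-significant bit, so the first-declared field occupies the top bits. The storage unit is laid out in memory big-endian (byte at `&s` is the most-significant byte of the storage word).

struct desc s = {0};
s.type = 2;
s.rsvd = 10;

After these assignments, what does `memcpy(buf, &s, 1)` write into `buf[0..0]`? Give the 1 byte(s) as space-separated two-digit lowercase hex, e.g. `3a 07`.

type:4 = 2 → 0x2 << 4 → word 0x20
rsvd:4 = 10 → 0xa << 0 → word 0x2a
word = 0x2a → big-endian bytes:
  [0]=0x2a

2a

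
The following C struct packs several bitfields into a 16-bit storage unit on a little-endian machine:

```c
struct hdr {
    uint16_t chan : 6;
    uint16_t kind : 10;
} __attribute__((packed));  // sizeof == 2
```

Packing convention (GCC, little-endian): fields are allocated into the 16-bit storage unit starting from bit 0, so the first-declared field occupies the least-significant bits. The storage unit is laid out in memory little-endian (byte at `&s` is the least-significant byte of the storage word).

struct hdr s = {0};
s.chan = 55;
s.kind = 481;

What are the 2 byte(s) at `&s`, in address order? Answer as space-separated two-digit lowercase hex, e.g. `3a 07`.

chan (6b) val=55 bits=0x37 at bit 0: 0x0037
kind (10b) val=481 bits=0x1e1 at bit 6: 0x7877
word = 0x7877 → little-endian bytes:
  [0]=0x77  [1]=0x78

77 78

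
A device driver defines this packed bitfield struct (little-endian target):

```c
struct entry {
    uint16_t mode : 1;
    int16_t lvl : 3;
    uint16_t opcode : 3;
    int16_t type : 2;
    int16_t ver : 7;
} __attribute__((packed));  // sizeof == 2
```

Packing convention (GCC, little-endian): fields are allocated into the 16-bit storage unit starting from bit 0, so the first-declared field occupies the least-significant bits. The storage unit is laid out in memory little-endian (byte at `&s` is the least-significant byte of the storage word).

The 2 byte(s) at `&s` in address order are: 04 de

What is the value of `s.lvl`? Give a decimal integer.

2

[0]=0x04 [1]=0xde (little-endian) → word 0xde04
mode:1 @ bit 0 → (0xde04>>0)&0x1 = 0x0
lvl:3 @ bit 1 → (0xde04>>1)&0x7 = 0x2  ←
opcode:3 @ bit 4 → (0xde04>>4)&0x7 = 0x0
type:2 @ bit 7 → (0xde04>>7)&0x3 = 0x0
ver:7 @ bit 9 → (0xde04>>9)&0x7f = 0x6f
lvl signed 3b, MSB=0: value = 2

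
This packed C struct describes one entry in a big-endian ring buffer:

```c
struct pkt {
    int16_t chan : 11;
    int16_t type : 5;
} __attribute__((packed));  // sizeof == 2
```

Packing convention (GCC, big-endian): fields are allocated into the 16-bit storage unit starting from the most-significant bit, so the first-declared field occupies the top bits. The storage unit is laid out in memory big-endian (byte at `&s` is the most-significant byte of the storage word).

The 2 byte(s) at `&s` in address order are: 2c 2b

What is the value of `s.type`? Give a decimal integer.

[0]=0x2c [1]=0x2b (big-endian) → word 0x2c2b
chan [5+:11] = (word>>5) & 0x7ff = 353
type [0+:5] = (word>>0) & 0x1f = 11  ←
type signed 5b, MSB=0: value = 11

11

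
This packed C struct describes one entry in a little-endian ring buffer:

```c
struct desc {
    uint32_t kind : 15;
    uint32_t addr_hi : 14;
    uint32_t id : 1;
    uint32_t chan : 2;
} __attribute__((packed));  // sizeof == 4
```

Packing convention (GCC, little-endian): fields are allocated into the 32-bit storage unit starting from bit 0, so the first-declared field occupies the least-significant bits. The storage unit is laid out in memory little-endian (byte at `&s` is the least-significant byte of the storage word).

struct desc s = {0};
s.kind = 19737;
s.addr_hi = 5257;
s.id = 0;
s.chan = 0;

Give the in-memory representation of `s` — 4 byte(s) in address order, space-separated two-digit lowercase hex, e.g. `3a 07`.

kind:15 = 19737 → 0x4d19 << 0 → word 0x00004d19
addr_hi:14 = 5257 → 0x1489 << 15 → word 0x0a44cd19
id:1 = 0 → 0x0 << 29 → word 0x0a44cd19
chan:2 = 0 → 0x0 << 30 → word 0x0a44cd19
word = 0x0a44cd19 → little-endian bytes:
  [0]=0x19  [1]=0xcd  [2]=0x44  [3]=0x0a

19 cd 44 0a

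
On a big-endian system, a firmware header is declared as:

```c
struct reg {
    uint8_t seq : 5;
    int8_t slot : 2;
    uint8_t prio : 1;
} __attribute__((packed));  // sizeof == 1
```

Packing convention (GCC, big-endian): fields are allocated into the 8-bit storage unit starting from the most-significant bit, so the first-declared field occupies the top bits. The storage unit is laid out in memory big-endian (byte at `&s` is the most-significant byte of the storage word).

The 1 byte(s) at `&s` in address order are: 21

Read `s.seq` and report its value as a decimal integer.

4

[0]=0x21 (big-endian) → word 0x21
seq [3+:5] = (word>>3) & 0x1f = 4  ←
slot [1+:2] = (word>>1) & 0x3 = 0
prio [0+:1] = (word>>0) & 0x1 = 1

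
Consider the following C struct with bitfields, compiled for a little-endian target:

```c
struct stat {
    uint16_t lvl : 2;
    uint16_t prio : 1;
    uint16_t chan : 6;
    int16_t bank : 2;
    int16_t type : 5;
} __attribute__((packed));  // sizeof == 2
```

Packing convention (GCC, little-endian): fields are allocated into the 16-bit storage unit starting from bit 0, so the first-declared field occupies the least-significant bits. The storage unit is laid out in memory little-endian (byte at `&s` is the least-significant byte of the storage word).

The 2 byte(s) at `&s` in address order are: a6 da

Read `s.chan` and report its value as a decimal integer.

20

[0]=0xa6 [1]=0xda (little-endian) → word 0xdaa6
lvl [0+:2] = (word>>0) & 0x3 = 2
prio [2+:1] = (word>>2) & 0x1 = 1
chan [3+:6] = (word>>3) & 0x3f = 20  ←
bank [9+:2] = (word>>9) & 0x3 = 1
type [11+:5] = (word>>11) & 0x1f = 27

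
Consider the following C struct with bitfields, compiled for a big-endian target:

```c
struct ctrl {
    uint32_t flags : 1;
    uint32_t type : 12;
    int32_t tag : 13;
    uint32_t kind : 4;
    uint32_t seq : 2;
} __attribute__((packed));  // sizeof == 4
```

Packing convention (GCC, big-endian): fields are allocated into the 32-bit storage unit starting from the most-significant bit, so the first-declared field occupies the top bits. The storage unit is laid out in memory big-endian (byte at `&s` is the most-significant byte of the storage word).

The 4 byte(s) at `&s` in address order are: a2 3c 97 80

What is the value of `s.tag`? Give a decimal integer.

-3490

[0]=0xa2 [1]=0x3c [2]=0x97 [3]=0x80 (big-endian) → word 0xa23c9780
flags:1 @ bit 31 → (0xa23c9780>>31)&0x1 = 0x1
type:12 @ bit 19 → (0xa23c9780>>19)&0xfff = 0x447
tag:13 @ bit 6 → (0xa23c9780>>6)&0x1fff = 0x125e  ←
kind:4 @ bit 2 → (0xa23c9780>>2)&0xf = 0x0
seq:2 @ bit 0 → (0xa23c9780>>0)&0x3 = 0x0
tag signed 13b, MSB=1: 4702 - 8192 = -3490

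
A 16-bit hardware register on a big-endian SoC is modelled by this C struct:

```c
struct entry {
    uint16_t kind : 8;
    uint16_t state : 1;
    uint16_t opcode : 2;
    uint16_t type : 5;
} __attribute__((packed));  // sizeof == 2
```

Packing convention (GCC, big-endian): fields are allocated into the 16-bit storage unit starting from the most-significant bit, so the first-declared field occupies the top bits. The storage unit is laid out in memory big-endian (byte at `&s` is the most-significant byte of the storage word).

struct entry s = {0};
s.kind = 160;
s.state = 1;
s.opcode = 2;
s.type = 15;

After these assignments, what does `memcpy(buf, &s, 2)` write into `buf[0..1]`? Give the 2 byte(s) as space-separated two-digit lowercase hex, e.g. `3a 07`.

a0 cf

[8+:8] kind=160 & 0xff = 0xa0; word=0xa000
[7+:1] state=1 & 0x1 = 0x1; word=0xa080
[5+:2] opcode=2 & 0x3 = 0x2; word=0xa0c0
[0+:5] type=15 & 0x1f = 0xf; word=0xa0cf
word = 0xa0cf → big-endian bytes:
  [0]=0xa0  [1]=0xcf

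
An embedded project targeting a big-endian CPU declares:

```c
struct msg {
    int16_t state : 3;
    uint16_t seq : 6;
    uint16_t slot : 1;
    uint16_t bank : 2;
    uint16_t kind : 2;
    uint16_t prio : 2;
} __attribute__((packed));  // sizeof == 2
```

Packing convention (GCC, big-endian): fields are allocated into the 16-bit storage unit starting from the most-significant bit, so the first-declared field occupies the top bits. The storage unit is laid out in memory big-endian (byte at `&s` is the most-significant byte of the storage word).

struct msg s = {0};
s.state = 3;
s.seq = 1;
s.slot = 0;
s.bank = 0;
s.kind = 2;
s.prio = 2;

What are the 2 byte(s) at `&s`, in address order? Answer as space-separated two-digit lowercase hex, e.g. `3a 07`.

60 8a

state:3 = 3 → 0x3 << 13 → word 0x6000
seq:6 = 1 → 0x1 << 7 → word 0x6080
slot:1 = 0 → 0x0 << 6 → word 0x6080
bank:2 = 0 → 0x0 << 4 → word 0x6080
kind:2 = 2 → 0x2 << 2 → word 0x6088
prio:2 = 2 → 0x2 << 0 → word 0x608a
word = 0x608a → big-endian bytes:
  [0]=0x60  [1]=0x8a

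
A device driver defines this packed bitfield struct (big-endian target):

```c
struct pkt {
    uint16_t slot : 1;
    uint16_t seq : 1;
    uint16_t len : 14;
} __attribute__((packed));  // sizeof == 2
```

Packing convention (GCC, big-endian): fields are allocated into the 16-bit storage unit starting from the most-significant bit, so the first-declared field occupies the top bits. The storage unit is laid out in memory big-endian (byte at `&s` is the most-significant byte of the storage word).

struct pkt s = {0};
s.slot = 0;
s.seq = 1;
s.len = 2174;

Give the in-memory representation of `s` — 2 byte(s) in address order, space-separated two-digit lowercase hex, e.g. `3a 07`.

slot (1b) val=0 bits=0x0 at bit 15: 0x0000
seq (1b) val=1 bits=0x1 at bit 14: 0x4000
len (14b) val=2174 bits=0x87e at bit 0: 0x487e
word = 0x487e → big-endian bytes:
  [0]=0x48  [1]=0x7e

48 7e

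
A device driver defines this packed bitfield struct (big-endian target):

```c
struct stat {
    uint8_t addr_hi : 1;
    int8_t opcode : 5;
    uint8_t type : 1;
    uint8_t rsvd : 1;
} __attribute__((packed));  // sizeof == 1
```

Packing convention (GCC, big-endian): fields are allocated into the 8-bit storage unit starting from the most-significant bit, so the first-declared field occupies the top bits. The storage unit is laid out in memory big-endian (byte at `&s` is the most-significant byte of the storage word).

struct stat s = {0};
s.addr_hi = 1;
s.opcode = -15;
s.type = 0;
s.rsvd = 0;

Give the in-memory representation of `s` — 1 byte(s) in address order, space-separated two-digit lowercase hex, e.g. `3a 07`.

[7+:1] addr_hi=1 & 0x1 = 0x1; word=0x80
[2+:5] opcode=-15 & 0x1f = 0x11; word=0xc4
[1+:1] type=0 & 0x1 = 0x0; word=0xc4
[0+:1] rsvd=0 & 0x1 = 0x0; word=0xc4
word = 0xc4 → big-endian bytes:
  [0]=0xc4

c4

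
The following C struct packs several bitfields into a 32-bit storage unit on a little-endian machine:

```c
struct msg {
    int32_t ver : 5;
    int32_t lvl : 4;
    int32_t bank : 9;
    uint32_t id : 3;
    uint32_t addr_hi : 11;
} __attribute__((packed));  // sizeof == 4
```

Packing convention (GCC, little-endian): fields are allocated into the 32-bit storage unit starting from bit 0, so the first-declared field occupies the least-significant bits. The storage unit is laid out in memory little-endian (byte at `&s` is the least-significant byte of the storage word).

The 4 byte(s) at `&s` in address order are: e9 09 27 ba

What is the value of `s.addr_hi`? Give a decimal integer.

[0]=0xe9 [1]=0x09 [2]=0x27 [3]=0xba (little-endian) → word 0xba2709e9
ver:5 @ bit 0 → (0xba2709e9>>0)&0x1f = 0x9
lvl:4 @ bit 5 → (0xba2709e9>>5)&0xf = 0xf
bank:9 @ bit 9 → (0xba2709e9>>9)&0x1ff = 0x184
id:3 @ bit 18 → (0xba2709e9>>18)&0x7 = 0x1
addr_hi:11 @ bit 21 → (0xba2709e9>>21)&0x7ff = 0x5d1  ←

1489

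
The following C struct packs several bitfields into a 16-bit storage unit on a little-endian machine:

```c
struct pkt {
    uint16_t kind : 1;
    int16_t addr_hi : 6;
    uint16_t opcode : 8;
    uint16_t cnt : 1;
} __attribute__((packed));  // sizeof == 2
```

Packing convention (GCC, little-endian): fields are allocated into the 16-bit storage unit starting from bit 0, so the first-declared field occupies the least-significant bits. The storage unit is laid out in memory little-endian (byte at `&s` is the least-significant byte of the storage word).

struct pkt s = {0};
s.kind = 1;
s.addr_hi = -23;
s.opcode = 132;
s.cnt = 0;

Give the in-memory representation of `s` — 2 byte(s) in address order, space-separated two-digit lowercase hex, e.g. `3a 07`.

kind:1 = 1 → 0x1 << 0 → word 0x0001
addr_hi:6 = -23 → 0x29 << 1 → word 0x0053
opcode:8 = 132 → 0x84 << 7 → word 0x4253
cnt:1 = 0 → 0x0 << 15 → word 0x4253
word = 0x4253 → little-endian bytes:
  [0]=0x53  [1]=0x42

53 42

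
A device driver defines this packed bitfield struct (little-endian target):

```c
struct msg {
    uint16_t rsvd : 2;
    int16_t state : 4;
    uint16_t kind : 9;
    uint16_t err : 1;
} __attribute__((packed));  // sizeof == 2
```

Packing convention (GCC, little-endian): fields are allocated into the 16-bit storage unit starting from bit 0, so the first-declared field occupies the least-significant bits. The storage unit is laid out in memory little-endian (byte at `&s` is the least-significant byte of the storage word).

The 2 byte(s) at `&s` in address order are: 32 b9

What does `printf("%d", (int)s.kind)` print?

228

[0]=0x32 [1]=0xb9 (little-endian) → word 0xb932
rsvd [0+:2] = (word>>0) & 0x3 = 2
state [2+:4] = (word>>2) & 0xf = 12
kind [6+:9] = (word>>6) & 0x1ff = 228  ←
err [15+:1] = (word>>15) & 0x1 = 1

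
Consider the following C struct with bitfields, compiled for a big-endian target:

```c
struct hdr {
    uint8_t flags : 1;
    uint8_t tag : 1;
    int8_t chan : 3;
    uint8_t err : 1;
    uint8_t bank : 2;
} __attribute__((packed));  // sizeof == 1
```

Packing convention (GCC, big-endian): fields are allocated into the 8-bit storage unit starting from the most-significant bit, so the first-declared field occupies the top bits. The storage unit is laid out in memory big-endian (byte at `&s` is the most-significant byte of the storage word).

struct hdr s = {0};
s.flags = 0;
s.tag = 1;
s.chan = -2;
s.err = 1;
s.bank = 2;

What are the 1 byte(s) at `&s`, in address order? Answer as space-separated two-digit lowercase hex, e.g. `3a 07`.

76

[7+:1] flags=0 & 0x1 = 0x0; word=0x00
[6+:1] tag=1 & 0x1 = 0x1; word=0x40
[3+:3] chan=-2 & 0x7 = 0x6; word=0x70
[2+:1] err=1 & 0x1 = 0x1; word=0x74
[0+:2] bank=2 & 0x3 = 0x2; word=0x76
word = 0x76 → big-endian bytes:
  [0]=0x76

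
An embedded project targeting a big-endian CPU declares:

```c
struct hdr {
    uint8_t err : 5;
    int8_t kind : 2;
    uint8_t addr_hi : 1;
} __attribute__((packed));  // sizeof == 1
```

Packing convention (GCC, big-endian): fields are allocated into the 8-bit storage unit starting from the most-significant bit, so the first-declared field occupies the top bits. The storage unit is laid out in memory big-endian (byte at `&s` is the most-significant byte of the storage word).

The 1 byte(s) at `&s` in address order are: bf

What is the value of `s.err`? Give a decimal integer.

[0]=0xbf (big-endian) → word 0xbf
err:5 @ bit 3 → (0xbf>>3)&0x1f = 0x17  ←
kind:2 @ bit 1 → (0xbf>>1)&0x3 = 0x3
addr_hi:1 @ bit 0 → (0xbf>>0)&0x1 = 0x1

23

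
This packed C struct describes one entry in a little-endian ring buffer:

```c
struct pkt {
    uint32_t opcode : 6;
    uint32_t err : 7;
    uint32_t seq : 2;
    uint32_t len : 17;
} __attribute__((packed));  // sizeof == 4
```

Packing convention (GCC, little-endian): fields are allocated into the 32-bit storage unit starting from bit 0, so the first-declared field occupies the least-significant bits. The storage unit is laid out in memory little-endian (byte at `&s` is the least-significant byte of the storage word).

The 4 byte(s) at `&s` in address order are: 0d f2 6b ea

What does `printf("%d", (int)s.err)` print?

72

[0]=0x0d [1]=0xf2 [2]=0x6b [3]=0xea (little-endian) → word 0xea6bf20d
opcode:6 @ bit 0 → (0xea6bf20d>>0)&0x3f = 0xd
err:7 @ bit 6 → (0xea6bf20d>>6)&0x7f = 0x48  ←
seq:2 @ bit 13 → (0xea6bf20d>>13)&0x3 = 0x3
len:17 @ bit 15 → (0xea6bf20d>>15)&0x1ffff = 0x1d4d7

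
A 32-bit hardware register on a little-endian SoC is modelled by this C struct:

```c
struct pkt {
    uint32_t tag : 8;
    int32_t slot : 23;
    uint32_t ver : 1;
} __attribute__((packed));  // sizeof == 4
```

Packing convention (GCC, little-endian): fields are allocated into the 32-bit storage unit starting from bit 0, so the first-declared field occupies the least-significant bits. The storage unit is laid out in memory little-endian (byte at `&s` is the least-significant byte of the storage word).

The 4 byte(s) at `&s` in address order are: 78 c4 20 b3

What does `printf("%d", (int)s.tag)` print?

[0]=0x78 [1]=0xc4 [2]=0x20 [3]=0xb3 (little-endian) → word 0xb320c478
tag [0+:8] = (word>>0) & 0xff = 120  ←
slot [8+:23] = (word>>8) & 0x7fffff = 3350724
ver [31+:1] = (word>>31) & 0x1 = 1

120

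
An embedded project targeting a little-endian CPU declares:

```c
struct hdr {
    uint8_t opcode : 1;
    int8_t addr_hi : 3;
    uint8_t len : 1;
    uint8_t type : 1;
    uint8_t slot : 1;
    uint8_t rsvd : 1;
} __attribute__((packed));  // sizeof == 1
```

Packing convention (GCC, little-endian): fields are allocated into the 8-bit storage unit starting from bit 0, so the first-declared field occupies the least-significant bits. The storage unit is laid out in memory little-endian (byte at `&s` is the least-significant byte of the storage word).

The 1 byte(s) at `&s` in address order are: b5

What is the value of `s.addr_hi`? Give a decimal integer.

[0]=0xb5 (little-endian) → word 0xb5
opcode [0+:1] = (word>>0) & 0x1 = 1
addr_hi [1+:3] = (word>>1) & 0x7 = 2  ←
len [4+:1] = (word>>4) & 0x1 = 1
type [5+:1] = (word>>5) & 0x1 = 1
slot [6+:1] = (word>>6) & 0x1 = 0
rsvd [7+:1] = (word>>7) & 0x1 = 1
addr_hi signed 3b, MSB=0: value = 2

2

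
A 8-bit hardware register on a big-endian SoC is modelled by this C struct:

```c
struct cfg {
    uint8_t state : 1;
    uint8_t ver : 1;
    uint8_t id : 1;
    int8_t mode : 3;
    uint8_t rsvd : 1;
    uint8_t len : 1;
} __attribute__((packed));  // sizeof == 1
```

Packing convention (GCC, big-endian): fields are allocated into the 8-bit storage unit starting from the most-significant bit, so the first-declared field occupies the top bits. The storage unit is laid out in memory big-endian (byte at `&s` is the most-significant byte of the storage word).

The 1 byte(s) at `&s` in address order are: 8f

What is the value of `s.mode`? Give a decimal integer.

[0]=0x8f (big-endian) → word 0x8f
state:1 @ bit 7 → (0x8f>>7)&0x1 = 0x1
ver:1 @ bit 6 → (0x8f>>6)&0x1 = 0x0
id:1 @ bit 5 → (0x8f>>5)&0x1 = 0x0
mode:3 @ bit 2 → (0x8f>>2)&0x7 = 0x3  ←
rsvd:1 @ bit 1 → (0x8f>>1)&0x1 = 0x1
len:1 @ bit 0 → (0x8f>>0)&0x1 = 0x1
mode signed 3b, MSB=0: value = 3

3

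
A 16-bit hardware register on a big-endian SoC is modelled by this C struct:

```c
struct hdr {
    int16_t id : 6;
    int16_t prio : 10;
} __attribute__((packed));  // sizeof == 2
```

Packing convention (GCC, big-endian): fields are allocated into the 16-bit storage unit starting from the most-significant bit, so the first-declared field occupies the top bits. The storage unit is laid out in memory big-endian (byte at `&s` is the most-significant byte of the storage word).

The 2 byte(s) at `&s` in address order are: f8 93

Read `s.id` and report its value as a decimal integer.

-2

[0]=0xf8 [1]=0x93 (big-endian) → word 0xf893
id:6 @ bit 10 → (0xf893>>10)&0x3f = 0x3e  ←
prio:10 @ bit 0 → (0xf893>>0)&0x3ff = 0x93
id signed 6b, MSB=1: 62 - 64 = -2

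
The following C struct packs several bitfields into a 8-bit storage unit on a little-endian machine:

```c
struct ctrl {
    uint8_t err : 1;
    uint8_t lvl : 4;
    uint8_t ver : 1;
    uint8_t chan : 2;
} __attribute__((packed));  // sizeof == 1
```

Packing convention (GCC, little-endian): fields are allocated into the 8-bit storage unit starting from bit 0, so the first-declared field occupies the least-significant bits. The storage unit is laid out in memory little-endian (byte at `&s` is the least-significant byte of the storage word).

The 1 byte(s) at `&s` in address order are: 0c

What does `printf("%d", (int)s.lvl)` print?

[0]=0x0c (little-endian) → word 0x0c
err:1 @ bit 0 → (0x0c>>0)&0x1 = 0x0
lvl:4 @ bit 1 → (0x0c>>1)&0xf = 0x6  ←
ver:1 @ bit 5 → (0x0c>>5)&0x1 = 0x0
chan:2 @ bit 6 → (0x0c>>6)&0x3 = 0x0

6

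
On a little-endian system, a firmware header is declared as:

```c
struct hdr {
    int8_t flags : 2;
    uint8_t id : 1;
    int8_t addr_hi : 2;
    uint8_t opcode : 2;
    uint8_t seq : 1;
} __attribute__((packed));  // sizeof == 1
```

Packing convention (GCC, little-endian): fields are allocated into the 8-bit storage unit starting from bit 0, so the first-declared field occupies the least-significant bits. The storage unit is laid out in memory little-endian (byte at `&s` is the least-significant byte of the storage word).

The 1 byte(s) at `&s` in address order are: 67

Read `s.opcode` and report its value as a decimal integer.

3

[0]=0x67 (little-endian) → word 0x67
flags [0+:2] = (word>>0) & 0x3 = 3
id [2+:1] = (word>>2) & 0x1 = 1
addr_hi [3+:2] = (word>>3) & 0x3 = 0
opcode [5+:2] = (word>>5) & 0x3 = 3  ←
seq [7+:1] = (word>>7) & 0x1 = 0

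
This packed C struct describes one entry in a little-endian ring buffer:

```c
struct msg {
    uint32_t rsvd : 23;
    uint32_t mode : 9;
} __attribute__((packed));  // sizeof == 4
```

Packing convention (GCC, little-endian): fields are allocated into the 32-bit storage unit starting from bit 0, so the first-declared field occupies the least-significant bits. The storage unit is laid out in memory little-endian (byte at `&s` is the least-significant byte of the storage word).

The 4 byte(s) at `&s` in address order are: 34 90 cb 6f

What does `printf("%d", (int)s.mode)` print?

223

[0]=0x34 [1]=0x90 [2]=0xcb [3]=0x6f (little-endian) → word 0x6fcb9034
rsvd:23 @ bit 0 → (0x6fcb9034>>0)&0x7fffff = 0x4b9034
mode:9 @ bit 23 → (0x6fcb9034>>23)&0x1ff = 0xdf  ←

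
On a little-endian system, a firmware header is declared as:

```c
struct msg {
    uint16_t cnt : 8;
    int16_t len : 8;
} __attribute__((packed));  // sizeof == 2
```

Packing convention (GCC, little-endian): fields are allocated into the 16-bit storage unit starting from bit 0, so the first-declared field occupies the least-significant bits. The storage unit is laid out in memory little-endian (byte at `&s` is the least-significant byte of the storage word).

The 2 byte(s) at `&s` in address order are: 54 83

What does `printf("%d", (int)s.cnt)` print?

84

[0]=0x54 [1]=0x83 (little-endian) → word 0x8354
cnt [0+:8] = (word>>0) & 0xff = 84  ←
len [8+:8] = (word>>8) & 0xff = 131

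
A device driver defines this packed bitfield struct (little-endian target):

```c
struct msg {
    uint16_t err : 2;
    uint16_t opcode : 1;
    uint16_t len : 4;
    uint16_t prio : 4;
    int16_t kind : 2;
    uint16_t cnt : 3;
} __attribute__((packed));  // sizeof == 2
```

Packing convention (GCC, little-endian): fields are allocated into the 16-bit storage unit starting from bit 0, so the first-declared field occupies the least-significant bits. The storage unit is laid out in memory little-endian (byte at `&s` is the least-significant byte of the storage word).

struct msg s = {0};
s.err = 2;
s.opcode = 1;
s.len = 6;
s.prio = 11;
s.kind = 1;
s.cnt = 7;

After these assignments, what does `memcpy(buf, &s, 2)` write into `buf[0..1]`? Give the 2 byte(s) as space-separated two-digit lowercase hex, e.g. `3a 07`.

err:2 = 2 → 0x2 << 0 → word 0x0002
opcode:1 = 1 → 0x1 << 2 → word 0x0006
len:4 = 6 → 0x6 << 3 → word 0x0036
prio:4 = 11 → 0xb << 7 → word 0x05b6
kind:2 = 1 → 0x1 << 11 → word 0x0db6
cnt:3 = 7 → 0x7 << 13 → word 0xedb6
word = 0xedb6 → little-endian bytes:
  [0]=0xb6  [1]=0xed

b6 ed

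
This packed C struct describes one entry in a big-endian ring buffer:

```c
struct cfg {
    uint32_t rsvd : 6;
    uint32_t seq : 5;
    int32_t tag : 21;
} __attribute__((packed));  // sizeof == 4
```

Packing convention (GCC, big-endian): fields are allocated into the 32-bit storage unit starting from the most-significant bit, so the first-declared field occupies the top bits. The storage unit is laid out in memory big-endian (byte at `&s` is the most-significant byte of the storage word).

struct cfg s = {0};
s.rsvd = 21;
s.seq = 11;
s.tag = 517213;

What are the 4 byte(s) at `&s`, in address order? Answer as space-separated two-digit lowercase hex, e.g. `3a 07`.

55 67 e4 5d

rsvd:6 = 21 → 0x15 << 26 → word 0x54000000
seq:5 = 11 → 0xb << 21 → word 0x55600000
tag:21 = 517213 → 0x7e45d << 0 → word 0x5567e45d
word = 0x5567e45d → big-endian bytes:
  [0]=0x55  [1]=0x67  [2]=0xe4  [3]=0x5d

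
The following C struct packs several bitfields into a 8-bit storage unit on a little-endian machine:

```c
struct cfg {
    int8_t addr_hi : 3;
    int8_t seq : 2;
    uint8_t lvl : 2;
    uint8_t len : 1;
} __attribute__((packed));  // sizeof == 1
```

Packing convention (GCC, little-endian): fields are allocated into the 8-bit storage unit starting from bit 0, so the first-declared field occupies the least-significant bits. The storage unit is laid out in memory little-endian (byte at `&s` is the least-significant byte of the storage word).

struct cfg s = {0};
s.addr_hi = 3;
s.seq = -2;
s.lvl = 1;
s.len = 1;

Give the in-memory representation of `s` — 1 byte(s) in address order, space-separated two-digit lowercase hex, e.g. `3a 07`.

[0+:3] addr_hi=3 & 0x7 = 0x3; word=0x03
[3+:2] seq=-2 & 0x3 = 0x2; word=0x13
[5+:2] lvl=1 & 0x3 = 0x1; word=0x33
[7+:1] len=1 & 0x1 = 0x1; word=0xb3
word = 0xb3 → little-endian bytes:
  [0]=0xb3

b3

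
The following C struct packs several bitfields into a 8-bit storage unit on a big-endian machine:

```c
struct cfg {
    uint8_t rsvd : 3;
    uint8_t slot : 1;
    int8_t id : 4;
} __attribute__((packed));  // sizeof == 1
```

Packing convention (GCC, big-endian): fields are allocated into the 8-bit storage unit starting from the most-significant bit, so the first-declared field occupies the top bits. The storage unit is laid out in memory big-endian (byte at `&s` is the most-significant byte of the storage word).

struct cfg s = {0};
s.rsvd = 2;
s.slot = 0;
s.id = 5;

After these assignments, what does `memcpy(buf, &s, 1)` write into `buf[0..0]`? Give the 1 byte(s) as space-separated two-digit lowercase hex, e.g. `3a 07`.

rsvd (3b) val=2 bits=0x2 at bit 5: 0x40
slot (1b) val=0 bits=0x0 at bit 4: 0x40
id (4b) val=5 bits=0x5 at bit 0: 0x45
word = 0x45 → big-endian bytes:
  [0]=0x45

45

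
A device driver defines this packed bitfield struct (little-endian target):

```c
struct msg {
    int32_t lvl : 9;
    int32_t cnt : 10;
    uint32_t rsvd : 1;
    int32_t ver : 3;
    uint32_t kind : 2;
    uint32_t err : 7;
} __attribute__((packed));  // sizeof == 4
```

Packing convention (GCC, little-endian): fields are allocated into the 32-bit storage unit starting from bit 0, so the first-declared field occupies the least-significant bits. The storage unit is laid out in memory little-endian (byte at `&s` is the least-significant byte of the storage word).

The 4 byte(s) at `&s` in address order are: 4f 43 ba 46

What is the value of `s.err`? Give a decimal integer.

35

[0]=0x4f [1]=0x43 [2]=0xba [3]=0x46 (little-endian) → word 0x46ba434f
lvl [0+:9] = (word>>0) & 0x1ff = 335
cnt [9+:10] = (word>>9) & 0x3ff = 289
rsvd [19+:1] = (word>>19) & 0x1 = 1
ver [20+:3] = (word>>20) & 0x7 = 3
kind [23+:2] = (word>>23) & 0x3 = 1
err [25+:7] = (word>>25) & 0x7f = 35  ←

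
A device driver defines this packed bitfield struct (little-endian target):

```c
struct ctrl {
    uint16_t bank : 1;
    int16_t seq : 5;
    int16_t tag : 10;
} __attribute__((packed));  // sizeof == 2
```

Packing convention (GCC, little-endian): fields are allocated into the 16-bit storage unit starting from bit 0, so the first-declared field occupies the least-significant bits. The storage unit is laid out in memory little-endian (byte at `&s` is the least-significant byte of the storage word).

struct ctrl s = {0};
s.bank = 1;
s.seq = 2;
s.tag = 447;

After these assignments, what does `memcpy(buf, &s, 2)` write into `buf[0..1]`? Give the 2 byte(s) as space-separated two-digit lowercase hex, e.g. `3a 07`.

c5 6f

bank (1b) val=1 bits=0x1 at bit 0: 0x0001
seq (5b) val=2 bits=0x2 at bit 1: 0x0005
tag (10b) val=447 bits=0x1bf at bit 6: 0x6fc5
word = 0x6fc5 → little-endian bytes:
  [0]=0xc5  [1]=0x6f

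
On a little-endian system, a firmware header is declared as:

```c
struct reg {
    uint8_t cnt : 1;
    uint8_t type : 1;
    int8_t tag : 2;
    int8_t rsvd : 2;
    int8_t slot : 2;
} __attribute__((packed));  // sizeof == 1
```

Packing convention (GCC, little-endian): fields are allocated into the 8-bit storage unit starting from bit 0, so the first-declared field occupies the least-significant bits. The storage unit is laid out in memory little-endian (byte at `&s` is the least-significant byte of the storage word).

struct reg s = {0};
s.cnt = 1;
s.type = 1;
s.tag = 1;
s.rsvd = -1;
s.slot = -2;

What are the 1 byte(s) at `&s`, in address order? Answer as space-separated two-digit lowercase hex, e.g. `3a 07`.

cnt (1b) val=1 bits=0x1 at bit 0: 0x01
type (1b) val=1 bits=0x1 at bit 1: 0x03
tag (2b) val=1 bits=0x1 at bit 2: 0x07
rsvd (2b) val=-1 bits=0x3 at bit 4: 0x37
slot (2b) val=-2 bits=0x2 at bit 6: 0xb7
word = 0xb7 → little-endian bytes:
  [0]=0xb7

b7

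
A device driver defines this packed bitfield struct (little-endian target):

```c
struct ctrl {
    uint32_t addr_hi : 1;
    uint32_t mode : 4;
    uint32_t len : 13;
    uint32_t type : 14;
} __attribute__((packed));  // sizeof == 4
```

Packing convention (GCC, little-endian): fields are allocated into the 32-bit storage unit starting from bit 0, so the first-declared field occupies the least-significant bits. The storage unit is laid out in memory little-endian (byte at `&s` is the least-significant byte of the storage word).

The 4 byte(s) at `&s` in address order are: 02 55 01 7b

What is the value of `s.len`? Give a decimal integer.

2728

[0]=0x02 [1]=0x55 [2]=0x01 [3]=0x7b (little-endian) → word 0x7b015502
addr_hi [0+:1] = (word>>0) & 0x1 = 0
mode [1+:4] = (word>>1) & 0xf = 1
len [5+:13] = (word>>5) & 0x1fff = 2728  ←
type [18+:14] = (word>>18) & 0x3fff = 7872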